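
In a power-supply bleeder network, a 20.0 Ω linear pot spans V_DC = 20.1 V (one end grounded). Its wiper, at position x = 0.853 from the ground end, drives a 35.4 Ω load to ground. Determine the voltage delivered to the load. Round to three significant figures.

Split the track: R_lower = x·R_p = 17.06 Ω, R_upper = (1−x)·R_p = 2.940 Ω.
R_L loads the lower segment: effective lower R = 11.51 Ω.
V_out = 20.1 × 11.51/(2.940 + 11.51) = 16.01 V.

V_out ≈ 16.0 V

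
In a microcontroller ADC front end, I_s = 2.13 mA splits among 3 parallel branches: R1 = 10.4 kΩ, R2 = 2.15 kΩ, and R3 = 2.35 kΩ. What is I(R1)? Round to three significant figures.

I ≈ 0.208 mA

Conductances: ΣG = 1/10.4 + 1/2.15 + 1/2.35 = 0.9868 (1/kΩ).
R1 takes the fraction G_k/ΣG = 0.09615/0.9868 = 0.09744, so I = 2.13 × 0.09744 = 0.2075 mA.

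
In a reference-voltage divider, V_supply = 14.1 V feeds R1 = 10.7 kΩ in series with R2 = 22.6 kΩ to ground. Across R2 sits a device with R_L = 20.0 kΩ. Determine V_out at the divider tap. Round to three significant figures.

The load sits in parallel with R2, giving an effective lower resistance R2' = R2·R_L/(R2+R_L) = 10.61 kΩ.
Then V_out = V_supply · R2'/(R1 + R2') = 14.1 × 10.61/21.31 = 7.020 V.

V_out ≈ 7.02 V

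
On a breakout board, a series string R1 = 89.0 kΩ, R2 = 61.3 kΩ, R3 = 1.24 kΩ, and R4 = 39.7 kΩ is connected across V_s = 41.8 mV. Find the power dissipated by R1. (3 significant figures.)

Series current I = V_s/ΣR = 41.8/191.2 = 0.2186 µA.
V(R1) = I·R = 19.45 mV; P = V·I = 19.45 × 0.2186 = 4.252 nW.

P ≈ 4.25 nW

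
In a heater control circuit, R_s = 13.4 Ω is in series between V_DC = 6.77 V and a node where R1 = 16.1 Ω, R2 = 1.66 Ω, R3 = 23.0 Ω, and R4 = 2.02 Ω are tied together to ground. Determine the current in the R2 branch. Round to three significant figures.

Equivalent of the parallel group: R_p = 0.8312 Ω.
V_A by voltage divider: V_A = 6.77 × 0.8312/(13.4 + 0.8312) = 0.3954 V.
I(R2) = V_A / R2 = 0.3954/1.66 = 0.2382 A.

I ≈ 0.238 A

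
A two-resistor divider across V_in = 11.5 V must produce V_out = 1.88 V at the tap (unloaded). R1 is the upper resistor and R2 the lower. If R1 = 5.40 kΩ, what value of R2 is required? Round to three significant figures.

R2 ≈ 1.06 kΩ

Required fraction k = V_out/V_in = 0.1635.
So R2 = R1 · V_out/(V_in − V_out) = 5.40 × 1.88/(11.5 − 1.88) = 5.40 × 0.1954 = 1.055 kΩ.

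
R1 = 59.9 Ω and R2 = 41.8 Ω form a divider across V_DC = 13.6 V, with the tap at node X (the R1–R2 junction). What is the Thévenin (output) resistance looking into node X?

Looking into X with the source shorted: R_th = R1·R2/(R1+R2) = 59.90 × 41.8/101.7 = 24.62 Ω.

R_th ≈ 24.6 Ω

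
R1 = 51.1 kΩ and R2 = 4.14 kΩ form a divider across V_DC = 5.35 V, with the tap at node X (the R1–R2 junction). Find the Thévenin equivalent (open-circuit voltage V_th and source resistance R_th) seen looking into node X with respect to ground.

With X open, the divider is unloaded: V_th = 5.35 × 4.14/55.24 = 0.4010 V.
With V_DC suppressed (replaced by a short), R_th = R1 ‖ R2 = (51.10 × 4.14)/(51.10 + 4.14) = 3.830 kΩ.

V_th ≈ 0.401 V, R_th ≈ 3.83 kΩ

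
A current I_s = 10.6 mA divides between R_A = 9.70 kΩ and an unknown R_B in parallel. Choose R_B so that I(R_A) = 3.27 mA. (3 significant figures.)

Two-branch current divider: I_A = I_s · R_B/(R_A + R_B).
With f = 0.3085, R_B = R_A · f/(1−f) = 9.70 × 0.4461 = 4.327 kΩ.

R_B ≈ 4.33 kΩ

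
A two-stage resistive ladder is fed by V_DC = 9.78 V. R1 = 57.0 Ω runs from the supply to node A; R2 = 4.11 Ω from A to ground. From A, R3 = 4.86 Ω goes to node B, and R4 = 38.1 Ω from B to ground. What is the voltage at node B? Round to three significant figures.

Node A sees R2 in parallel with the series input of stage 2, R3 + R4 = 42.96 Ω.
Effective lower resistance at A: R2 ‖ 42.96 = 3.751 Ω.
So V_A = 9.78 × 0.06175 = 0.6039 V.
V_B = V_A × 0.8869 = 0.5356 V.

V_B ≈ 0.536 V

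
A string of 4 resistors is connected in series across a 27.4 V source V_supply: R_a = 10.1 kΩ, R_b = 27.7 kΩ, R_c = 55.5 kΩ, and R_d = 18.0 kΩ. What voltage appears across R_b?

Series total: ΣR = 10.1 + 27.7 + 55.5 + 18.0 = 111.3 kΩ.
By the voltage-divider rule, V = 27.4 × 27.70/111.3 = 6.819 V.

V ≈ 6.82 V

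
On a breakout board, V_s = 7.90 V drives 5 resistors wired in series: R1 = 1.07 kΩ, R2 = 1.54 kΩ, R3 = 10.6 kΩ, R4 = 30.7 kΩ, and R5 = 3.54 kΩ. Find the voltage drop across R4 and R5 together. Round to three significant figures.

V ≈ 5.70 V

Series total: ΣR = 1.07 + 1.54 + 10.6 + 30.7 + 3.54 = 47.45 kΩ.
R_{R4..R5} = 30.7 + 3.54 = 34.24 kΩ.
V = V_s · R/ΣR = 7.90 × 0.7216 = 5.701 V.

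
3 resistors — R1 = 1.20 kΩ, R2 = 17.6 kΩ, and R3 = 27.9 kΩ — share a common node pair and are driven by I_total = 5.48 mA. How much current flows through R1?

I ≈ 4.93 mA

Total conductance ΣG = 1/1.20 + 1/17.6 + 1/27.9 = 0.9260 (units of 1/kΩ).
By the current-divider rule, I = I_total · G_k/ΣG = 5.48 × 0.8999 = 4.932 mA.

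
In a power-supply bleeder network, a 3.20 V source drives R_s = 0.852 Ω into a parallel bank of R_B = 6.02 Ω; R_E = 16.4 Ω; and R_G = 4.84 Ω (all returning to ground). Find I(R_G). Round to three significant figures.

Parallel bank: R_p = 1/(1/6.02 + 1/16.4 + 1/4.84) = 2.306 Ω.
V_A by voltage divider: V_A = 3.20 × 2.306/(0.852 + 2.306) = 2.337 V.
I(R_G) = V_A / R_G = 2.337/4.84 = 0.4828 A.
(Check via current divider: I_total = 1.013 A; share G_k/ΣG = 0.4764 → same result.)

I ≈ 0.483 A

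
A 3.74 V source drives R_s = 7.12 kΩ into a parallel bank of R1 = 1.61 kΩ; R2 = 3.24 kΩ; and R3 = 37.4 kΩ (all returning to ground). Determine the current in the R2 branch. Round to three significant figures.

Equivalent of the parallel group: R_p = 1.045 kΩ.
Node voltage V_A = V_CC · R_p/(R_s + R_p) = 3.74 × 0.1280 = 0.4789 V.
Branch current I = V_A/R2 = 0.4789/3.24 = 0.1478 mA.
(Equivalently: I_total = 0.4580 mA, then current-divider fraction G_k/ΣG = 0.3227.)

I ≈ 0.148 mA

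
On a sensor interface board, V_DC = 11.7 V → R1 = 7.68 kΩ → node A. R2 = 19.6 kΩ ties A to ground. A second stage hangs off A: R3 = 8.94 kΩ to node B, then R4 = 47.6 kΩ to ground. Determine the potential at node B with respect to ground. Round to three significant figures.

V_B ≈ 6.45 V

Looking into the second stage from A: R3 + R4 = 56.54 kΩ appears in parallel with R2.
R2 ‖ (R3+R4) = 14.55 kΩ.
V_A = 11.7 × 14.55/(7.68 + 14.55) = 7.659 V.
Then the unloaded second divider: V_B = V_A × R4/(R3+R4) = 7.659 × 0.8419 = 6.448 V.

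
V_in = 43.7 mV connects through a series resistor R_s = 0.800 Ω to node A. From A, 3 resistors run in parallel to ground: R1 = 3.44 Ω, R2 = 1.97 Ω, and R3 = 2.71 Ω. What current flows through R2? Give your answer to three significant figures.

Equivalent of the parallel group: R_p = 0.8567 Ω.
V_A by voltage divider: V_A = 43.7 × 0.8567/(0.800 + 0.8567) = 22.60 mV.
Branch current I = V_A/R2 = 22.60/1.97 = 11.47 mA.
(Equivalently: I_total = 26.38 mA, then current-divider fraction G_k/ΣG = 0.4349.)

I ≈ 11.5 mA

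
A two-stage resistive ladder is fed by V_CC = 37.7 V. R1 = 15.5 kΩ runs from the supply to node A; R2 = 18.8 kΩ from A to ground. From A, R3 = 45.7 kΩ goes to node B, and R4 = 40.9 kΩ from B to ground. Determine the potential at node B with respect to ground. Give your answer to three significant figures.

Looking into the second stage from A: R3 + R4 = 86.60 kΩ appears in parallel with R2.
Effective lower resistance at A: R2 ‖ 86.60 = 15.45 kΩ.
So V_A = 37.7 × 0.4991 = 18.82 V.
Stage 2 is unloaded, so V_B = V_A · R4/(R3+R4) = 18.82 × 40.9/86.60 = 8.887 V.

V_B ≈ 8.89 V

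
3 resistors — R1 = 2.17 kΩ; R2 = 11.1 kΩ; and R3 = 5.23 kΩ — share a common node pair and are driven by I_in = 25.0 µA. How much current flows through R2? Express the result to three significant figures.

ΣG = 1/2.17 + 1/11.1 + 1/5.23 = 0.7421.
By the current-divider rule, I = I_in · G_k/ΣG = 25.0 × 0.1214 = 3.035 µA.

I ≈ 3.03 µA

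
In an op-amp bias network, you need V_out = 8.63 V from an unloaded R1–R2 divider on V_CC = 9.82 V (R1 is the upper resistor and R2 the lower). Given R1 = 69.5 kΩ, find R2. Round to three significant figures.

R2 ≈ 504 kΩ

The divider ratio is R2/(R1+R2) = 8.63/9.82 = 0.8788.
R2 = R1 · 0.8788/(1 − 0.8788) = 504.0 kΩ.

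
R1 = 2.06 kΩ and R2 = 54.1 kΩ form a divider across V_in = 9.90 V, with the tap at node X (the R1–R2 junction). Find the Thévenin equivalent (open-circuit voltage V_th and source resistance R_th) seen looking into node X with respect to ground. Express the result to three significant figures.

V_th ≈ 9.54 V, R_th ≈ 1.98 kΩ

With X open, the divider is unloaded: V_th = 9.90 × 54.1/56.16 = 9.537 V.
With V_in suppressed (replaced by a short), R_th = R1 ‖ R2 = (2.060 × 54.1)/(2.060 + 54.1) = 1.984 kΩ.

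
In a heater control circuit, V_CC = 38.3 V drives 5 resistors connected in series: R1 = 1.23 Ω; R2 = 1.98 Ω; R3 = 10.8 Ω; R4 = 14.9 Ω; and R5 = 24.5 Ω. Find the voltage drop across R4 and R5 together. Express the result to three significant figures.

V ≈ 28.3 V

Total series resistance ΣR = 1.23 + 1.98 + 10.8 + 14.9 + 24.5 = 53.41 Ω.
R_{R4..R5} = 14.9 + 24.5 = 39.40 Ω.
By the voltage-divider rule, V = 38.3 × 39.40/53.41 = 28.25 V.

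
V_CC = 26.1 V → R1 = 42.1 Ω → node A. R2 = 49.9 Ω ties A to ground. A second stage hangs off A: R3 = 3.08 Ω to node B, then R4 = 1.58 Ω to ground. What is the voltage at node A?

V_A ≈ 2.40 V

Node A sees R2 in parallel with the series input of stage 2, R3 + R4 = 4.660 Ω.
R2 ‖ (R3+R4) = 4.262 Ω.
First divider: V_A = V_CC · 4.262/(42.1 + 4.262) = 2.399 V.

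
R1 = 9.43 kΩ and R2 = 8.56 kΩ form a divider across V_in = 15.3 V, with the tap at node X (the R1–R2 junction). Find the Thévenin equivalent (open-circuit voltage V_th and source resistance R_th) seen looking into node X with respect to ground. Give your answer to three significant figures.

V_th is the unloaded tap voltage: V_in · R2/(R1+R2) = 15.3 × 0.4758 = 7.280 V.
Zeroing V_in shorts the top of R1 to ground, so R_th = R1 ‖ R2 = 4.487 kΩ.

V_th ≈ 7.28 V, R_th ≈ 4.49 kΩ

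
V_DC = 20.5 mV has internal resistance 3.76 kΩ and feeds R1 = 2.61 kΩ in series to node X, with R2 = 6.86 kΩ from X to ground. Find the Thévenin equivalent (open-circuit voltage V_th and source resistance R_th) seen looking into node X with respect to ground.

V_th ≈ 10.6 mV, R_th ≈ 3.30 kΩ

R1' = 3.76 + 2.61 = 6.370 kΩ (source resistance + R1).
With X open, the divider is unloaded: V_th = 20.5 × 6.86/13.23 = 10.63 mV.
Zeroing V_DC shorts the top of R1' to ground, so R_th = R1' ‖ R2 = 3.303 kΩ.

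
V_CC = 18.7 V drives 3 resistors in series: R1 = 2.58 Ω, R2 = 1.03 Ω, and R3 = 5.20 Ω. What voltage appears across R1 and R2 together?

ΣR = 2.58 + 1.03 + 5.20 = 8.810 Ω.
R_{R1..R2} = 2.58 + 1.03 = 3.610 Ω.
V = V_CC · R/ΣR = 18.7 × 0.4098 = 7.663 V.

V ≈ 7.66 V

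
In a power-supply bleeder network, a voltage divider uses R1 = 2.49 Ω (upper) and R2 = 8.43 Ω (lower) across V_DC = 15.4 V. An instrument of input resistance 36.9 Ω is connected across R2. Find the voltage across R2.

R2 ‖ R_L = (8.43 × 36.9)/(8.43 + 36.9) = 6.862 Ω.
Voltage divider with the loaded lower leg: V_out = 15.4 × 6.862/(2.49 + 6.862) = 15.4 × 0.7338 = 11.30 V.

V_out ≈ 11.3 V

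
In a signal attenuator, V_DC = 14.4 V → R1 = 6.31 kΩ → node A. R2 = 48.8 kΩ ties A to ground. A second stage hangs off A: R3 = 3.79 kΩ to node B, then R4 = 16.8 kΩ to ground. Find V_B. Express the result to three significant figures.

V_B ≈ 8.18 V

Looking into the second stage from A: R3 + R4 = 20.59 kΩ appears in parallel with R2.
Effective lower resistance at A: R2 ‖ 20.59 = 14.48 kΩ.
First divider: V_A = V_DC · 14.48/(6.31 + 14.48) = 10.03 V.
Then the unloaded second divider: V_B = V_A × R4/(R3+R4) = 10.03 × 0.8159 = 8.183 V.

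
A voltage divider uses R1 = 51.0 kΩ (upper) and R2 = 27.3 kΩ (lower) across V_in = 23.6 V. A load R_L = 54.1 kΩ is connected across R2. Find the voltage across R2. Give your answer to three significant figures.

The load sits in parallel with R2, giving an effective lower resistance R2' = R2·R_L/(R2+R_L) = 18.14 kΩ.
Now apply the divider: V_out = 23.6 × 0.2624 = 6.193 V.

V_out ≈ 6.19 V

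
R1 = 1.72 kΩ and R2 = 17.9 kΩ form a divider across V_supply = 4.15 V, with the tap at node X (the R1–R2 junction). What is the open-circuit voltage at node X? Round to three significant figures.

V_th is the unloaded tap voltage: V_supply · R2/(R1+R2) = 4.15 × 0.9123 = 3.786 V.

V_th ≈ 3.79 V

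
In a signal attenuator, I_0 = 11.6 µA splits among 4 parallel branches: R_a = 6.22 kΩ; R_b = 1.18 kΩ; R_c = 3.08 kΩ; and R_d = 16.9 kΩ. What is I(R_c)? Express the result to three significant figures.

I ≈ 2.71 µA

Total conductance ΣG = 1/6.22 + 1/1.18 + 1/3.08 + 1/16.9 = 1.392 (units of 1/kΩ).
Current divider: I(R_c) = I_0 · G_k/ΣG = 11.6 × (0.3247/1.392) = 11.6 × 0.2332 = 2.705 µA.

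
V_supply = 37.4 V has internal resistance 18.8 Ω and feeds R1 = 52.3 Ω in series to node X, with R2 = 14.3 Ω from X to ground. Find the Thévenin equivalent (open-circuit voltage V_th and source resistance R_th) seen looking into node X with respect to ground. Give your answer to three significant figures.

R1' = 18.8 + 52.3 = 71.10 Ω (source resistance + R1).
With X open, the divider is unloaded: V_th = 37.4 × 14.3/85.40 = 6.263 V.
Looking into X with the source shorted: R_th = R1'·R2/(R1'+R2) = 71.10 × 14.3/85.40 = 11.91 Ω.

V_th ≈ 6.26 V, R_th ≈ 11.9 Ω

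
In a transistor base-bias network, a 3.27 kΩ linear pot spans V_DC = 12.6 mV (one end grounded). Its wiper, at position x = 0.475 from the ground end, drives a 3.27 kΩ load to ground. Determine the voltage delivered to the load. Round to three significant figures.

V_out ≈ 4.79 mV

Lower segment x·R_p = 1.553 kΩ; upper segment (1−x)·R_p = 1.717 kΩ.
(x·R_p) ‖ R_L = 1.053 kΩ.
V_out = 12.6 × 1.053/(1.717 + 1.053) = 4.790 mV.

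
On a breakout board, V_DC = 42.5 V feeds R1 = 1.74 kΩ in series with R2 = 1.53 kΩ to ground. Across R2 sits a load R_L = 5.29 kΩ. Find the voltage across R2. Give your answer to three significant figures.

First combine the lower leg with the load: R2 ‖ R_L = 1.187 kΩ.
Now apply the divider: V_out = 42.5 × 0.4055 = 17.23 V.

V_out ≈ 17.2 V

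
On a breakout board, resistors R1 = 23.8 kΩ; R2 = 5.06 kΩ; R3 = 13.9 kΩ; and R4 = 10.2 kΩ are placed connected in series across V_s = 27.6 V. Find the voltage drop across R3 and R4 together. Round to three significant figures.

Series total: ΣR = 23.8 + 5.06 + 13.9 + 10.2 = 52.96 kΩ.
R_{R3..R4} = 13.9 + 10.2 = 24.10 kΩ.
Voltage divider: V = V_s · (24.10 / 52.96) = 27.6 × 0.4551 = 12.56 V.

V ≈ 12.6 V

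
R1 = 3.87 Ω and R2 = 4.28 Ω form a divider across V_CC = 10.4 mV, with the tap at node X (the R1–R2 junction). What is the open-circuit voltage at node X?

V_th ≈ 5.46 mV

Open-circuit (no load on X): V_th = V_CC · R2/(R1 + R2) = 10.4 × 4.28/(3.870 + 4.28) = 5.462 mV.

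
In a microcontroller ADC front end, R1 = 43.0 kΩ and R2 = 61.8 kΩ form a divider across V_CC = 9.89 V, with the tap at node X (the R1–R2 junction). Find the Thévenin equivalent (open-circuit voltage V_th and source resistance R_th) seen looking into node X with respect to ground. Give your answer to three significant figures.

V_th ≈ 5.83 V, R_th ≈ 25.4 kΩ

Open-circuit (no load on X): V_th = V_CC · R2/(R1 + R2) = 9.89 × 61.8/(43.00 + 61.8) = 5.832 V.
With V_CC suppressed (replaced by a short), R_th = R1 ‖ R2 = (43.00 × 61.8)/(43.00 + 61.8) = 25.36 kΩ.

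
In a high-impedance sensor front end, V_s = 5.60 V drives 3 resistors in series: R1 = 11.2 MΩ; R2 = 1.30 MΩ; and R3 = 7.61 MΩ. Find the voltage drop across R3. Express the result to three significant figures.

ΣR = 11.2 + 1.30 + 7.61 = 20.11 MΩ.
V = V_s · R/ΣR = 5.60 × 0.3784 = 2.119 V.

V ≈ 2.12 V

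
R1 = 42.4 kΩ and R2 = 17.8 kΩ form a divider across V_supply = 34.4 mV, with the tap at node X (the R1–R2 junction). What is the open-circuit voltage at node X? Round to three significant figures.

V_th ≈ 10.2 mV

Open-circuit (no load on X): V_th = V_supply · R2/(R1 + R2) = 34.4 × 17.8/(42.40 + 17.8) = 10.17 mV.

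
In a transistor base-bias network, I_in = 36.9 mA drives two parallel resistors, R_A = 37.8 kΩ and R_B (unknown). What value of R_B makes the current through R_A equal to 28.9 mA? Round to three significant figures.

R_B ≈ 137 kΩ

In a two-way split, I_A/I_in = R_B/(R_A + R_B).
With f = 0.7832, R_B = R_A · f/(1−f) = 37.8 × 3.613 = 136.6 kΩ.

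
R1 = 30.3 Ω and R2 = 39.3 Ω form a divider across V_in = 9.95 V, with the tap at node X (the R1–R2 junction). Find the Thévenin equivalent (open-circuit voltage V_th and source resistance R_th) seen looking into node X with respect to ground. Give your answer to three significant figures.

V_th ≈ 5.62 V, R_th ≈ 17.1 Ω

Open-circuit (no load on X): V_th = V_in · R2/(R1 + R2) = 9.95 × 39.3/(30.30 + 39.3) = 5.618 V.
With V_in suppressed (replaced by a short), R_th = R1 ‖ R2 = (30.30 × 39.3)/(30.30 + 39.3) = 17.11 Ω.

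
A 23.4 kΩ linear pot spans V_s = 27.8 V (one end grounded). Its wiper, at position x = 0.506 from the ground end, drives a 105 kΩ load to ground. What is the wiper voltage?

V_out ≈ 13.3 V

Split the track: R_lower = x·R_p = 11.84 kΩ, R_upper = (1−x)·R_p = 11.56 kΩ.
R_L loads the lower segment: effective lower R = 10.64 kΩ.
V_out = 27.8 × 10.64/(11.56 + 10.64) = 13.32 V.
(Unloaded: V_out = x·V_s = 14.1 V.)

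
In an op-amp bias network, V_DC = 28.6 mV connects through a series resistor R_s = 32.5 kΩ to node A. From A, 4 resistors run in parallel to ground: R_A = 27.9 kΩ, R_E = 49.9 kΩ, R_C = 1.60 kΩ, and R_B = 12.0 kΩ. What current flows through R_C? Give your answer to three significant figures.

I ≈ 0.692 µA

Parallel bank: R_p = 1/(1/27.9 + 1/49.9 + 1/1.60 + 1/12.0) = 1.309 kΩ.
V_A by voltage divider: V_A = 28.6 × 1.309/(32.5 + 1.309) = 1.107 mV.
Branch current I = V_A/R_C = 1.107/1.60 = 0.6918 µA.
(Check via current divider: I_total = 0.8459 µA; share G_k/ΣG = 0.8178 → same result.)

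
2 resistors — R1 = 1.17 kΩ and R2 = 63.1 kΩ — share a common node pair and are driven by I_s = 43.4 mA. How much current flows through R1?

I ≈ 42.6 mA

With just two branches, the current splits inversely with resistance.
So I = 43.4 × 63.1/64.27 = 42.61 mA.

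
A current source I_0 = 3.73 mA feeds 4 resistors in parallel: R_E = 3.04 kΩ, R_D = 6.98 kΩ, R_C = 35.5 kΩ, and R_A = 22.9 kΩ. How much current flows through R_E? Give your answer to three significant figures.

I ≈ 2.26 mA

Total conductance ΣG = 1/3.04 + 1/6.98 + 1/35.5 + 1/22.9 = 0.5441 (units of 1/kΩ).
By the current-divider rule, I = I_0 · G_k/ΣG = 3.73 × 0.6046 = 2.255 mA.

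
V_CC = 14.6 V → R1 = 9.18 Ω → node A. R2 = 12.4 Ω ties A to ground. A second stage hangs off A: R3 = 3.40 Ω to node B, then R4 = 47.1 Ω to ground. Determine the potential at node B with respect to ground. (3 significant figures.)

V_B ≈ 7.08 V

Looking into the second stage from A: R3 + R4 = 50.50 Ω appears in parallel with R2.
R2 ‖ (R3+R4) = 9.955 Ω.
V_A = 14.6 × 9.955/(9.18 + 9.955) = 7.596 V.
Then the unloaded second divider: V_B = V_A × R4/(R3+R4) = 7.596 × 0.9327 = 7.084 V.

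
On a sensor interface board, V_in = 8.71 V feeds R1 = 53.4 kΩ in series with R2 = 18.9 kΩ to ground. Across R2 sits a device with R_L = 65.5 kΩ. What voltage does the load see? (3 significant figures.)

V_out ≈ 1.88 V

R2 ‖ R_L = (18.9 × 65.5)/(18.9 + 65.5) = 14.67 kΩ.
Then V_out = V_in · R2'/(R1 + R2') = 8.71 × 14.67/68.07 = 1.877 V.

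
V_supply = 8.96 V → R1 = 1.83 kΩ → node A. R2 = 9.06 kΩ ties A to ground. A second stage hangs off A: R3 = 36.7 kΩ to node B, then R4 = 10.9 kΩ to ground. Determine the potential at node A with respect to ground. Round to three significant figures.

Looking into the second stage from A: R3 + R4 = 47.60 kΩ appears in parallel with R2.
R2 ‖ (R3+R4) = 7.611 kΩ.
V_A = 8.96 × 7.611/(1.83 + 7.611) = 7.223 V.

V_A ≈ 7.22 V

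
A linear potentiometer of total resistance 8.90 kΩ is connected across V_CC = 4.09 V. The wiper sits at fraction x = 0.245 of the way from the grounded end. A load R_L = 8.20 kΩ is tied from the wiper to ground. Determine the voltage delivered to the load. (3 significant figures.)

V_out ≈ 0.835 V

Lower segment x·R_p = 2.180 kΩ; upper segment (1−x)·R_p = 6.720 kΩ.
(x·R_p) ‖ R_L = 1.722 kΩ.
Then V_out = V_CC · 1.722/(6.720 + 1.722) = 0.8345 V.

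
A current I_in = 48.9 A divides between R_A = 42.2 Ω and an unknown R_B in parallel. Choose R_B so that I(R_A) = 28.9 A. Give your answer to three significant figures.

The fraction through R_A equals R_B/(R_A+R_B).
28.9/48.9 = R_B/(R_A + R_B) → R_B = R_A · (0.5910)/(1 − 0.5910) = 42.2 × 1.445 = 60.98 Ω.

R_B ≈ 61.0 Ω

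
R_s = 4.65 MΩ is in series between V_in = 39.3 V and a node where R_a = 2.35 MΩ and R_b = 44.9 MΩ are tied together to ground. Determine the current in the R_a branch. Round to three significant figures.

I ≈ 5.43 µA

Combine the parallel branches: R_p = (1/2.35 + 1/44.9)⁻¹ = 2.233 MΩ.
V_A by voltage divider: V_A = 39.3 × 2.233/(4.65 + 2.233) = 12.75 V.
I(R_a) = V_A / R_a = 12.75/2.35 = 5.426 µA.
(Check via current divider: I_total = 5.710 µA; share G_k/ΣG = 0.9503 → same result.)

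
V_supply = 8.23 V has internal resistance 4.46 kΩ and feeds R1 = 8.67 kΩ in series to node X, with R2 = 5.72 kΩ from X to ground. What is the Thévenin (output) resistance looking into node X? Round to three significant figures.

R1' = 4.46 + 8.67 = 13.13 kΩ (source resistance + R1).
Looking into X with the source shorted: R_th = R1'·R2/(R1'+R2) = 13.13 × 5.72/18.85 = 3.984 kΩ.

R_th ≈ 3.98 kΩ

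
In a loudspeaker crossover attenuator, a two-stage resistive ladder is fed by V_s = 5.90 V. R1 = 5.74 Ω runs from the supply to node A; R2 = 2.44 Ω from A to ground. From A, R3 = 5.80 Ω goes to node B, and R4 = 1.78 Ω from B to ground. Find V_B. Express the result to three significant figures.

V_B ≈ 0.337 V

The second stage (R3 + R4 = 7.580 Ω) loads node A in parallel with R2.
Effective lower resistance at A: R2 ‖ 7.580 = 1.846 Ω.
So V_A = 5.90 × 0.2433 = 1.436 V.
Then the unloaded second divider: V_B = V_A × R4/(R3+R4) = 1.436 × 0.2348 = 0.3371 V.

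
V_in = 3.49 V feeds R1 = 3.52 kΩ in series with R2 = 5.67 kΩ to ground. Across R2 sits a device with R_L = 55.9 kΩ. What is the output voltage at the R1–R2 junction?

First combine the lower leg with the load: R2 ‖ R_L = 5.148 kΩ.
Then V_out = V_in · R2'/(R1 + R2') = 3.49 × 5.148/8.668 = 2.073 V.
(Unloaded it would be 2.15 V; the load pulls it down.)

V_out ≈ 2.07 V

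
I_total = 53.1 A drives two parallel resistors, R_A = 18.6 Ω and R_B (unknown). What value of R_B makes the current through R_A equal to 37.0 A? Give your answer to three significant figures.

The fraction through R_A equals R_B/(R_A+R_B).
37.0/53.1 = R_B/(R_A + R_B) → R_B = R_A · (0.6968)/(1 − 0.6968) = 18.6 × 2.298 = 42.75 Ω.

R_B ≈ 42.7 Ω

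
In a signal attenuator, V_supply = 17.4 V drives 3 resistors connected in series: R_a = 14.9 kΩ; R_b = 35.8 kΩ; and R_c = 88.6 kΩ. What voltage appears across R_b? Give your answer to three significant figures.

ΣR = 14.9 + 35.8 + 88.6 = 139.3 kΩ.
V = V_supply · R/ΣR = 17.4 × 0.2570 = 4.472 V.

V ≈ 4.47 V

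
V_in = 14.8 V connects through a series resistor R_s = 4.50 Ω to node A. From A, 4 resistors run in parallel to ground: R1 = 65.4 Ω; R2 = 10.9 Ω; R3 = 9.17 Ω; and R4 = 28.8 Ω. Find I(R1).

Combine the parallel branches: R_p = (1/65.4 + 1/10.9 + 1/9.17 + 1/28.8)⁻¹ = 3.987 Ω.
V_A by voltage divider: V_A = 14.8 × 3.987/(4.50 + 3.987) = 6.953 V.
I(R1) = V_A / R1 = 6.953/65.4 = 0.1063 A.

I ≈ 0.106 A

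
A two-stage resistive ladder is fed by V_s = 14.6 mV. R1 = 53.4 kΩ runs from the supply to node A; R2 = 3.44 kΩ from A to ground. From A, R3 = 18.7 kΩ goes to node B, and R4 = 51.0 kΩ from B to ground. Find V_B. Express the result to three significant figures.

V_B ≈ 0.618 mV

Node A sees R2 in parallel with the series input of stage 2, R3 + R4 = 69.70 kΩ.
Effective lower resistance at A: R2 ‖ 69.70 = 3.278 kΩ.
So V_A = 14.6 × 0.05784 = 0.8444 mV.
Stage 2 is unloaded, so V_B = V_A · R4/(R3+R4) = 0.8444 × 51.0/69.70 = 0.6179 mV.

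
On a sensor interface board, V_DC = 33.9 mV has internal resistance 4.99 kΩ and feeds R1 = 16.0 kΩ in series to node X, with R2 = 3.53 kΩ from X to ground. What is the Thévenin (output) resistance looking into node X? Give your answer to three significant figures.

R1' = 4.99 + 16.0 = 20.99 kΩ (source resistance + R1).
With V_DC suppressed (replaced by a short), R_th = R1' ‖ R2 = (20.99 × 3.53)/(20.99 + 3.53) = 3.022 kΩ.

R_th ≈ 3.02 kΩ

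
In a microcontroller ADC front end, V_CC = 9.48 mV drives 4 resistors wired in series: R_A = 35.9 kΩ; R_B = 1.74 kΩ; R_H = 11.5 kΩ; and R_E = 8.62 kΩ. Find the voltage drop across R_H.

Series total: ΣR = 35.9 + 1.74 + 11.5 + 8.62 = 57.76 kΩ.
Voltage divider: V = V_CC · (11.50 / 57.76) = 9.48 × 0.1991 = 1.887 mV.

V ≈ 1.89 mV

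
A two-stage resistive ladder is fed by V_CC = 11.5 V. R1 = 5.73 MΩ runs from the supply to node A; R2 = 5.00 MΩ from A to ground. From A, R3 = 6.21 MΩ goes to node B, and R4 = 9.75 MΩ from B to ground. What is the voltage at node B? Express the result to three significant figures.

Looking into the second stage from A: R3 + R4 = 15.96 MΩ appears in parallel with R2.
Effective lower resistance at A: R2 ‖ 15.96 = 3.807 MΩ.
So V_A = 11.5 × 0.3992 = 4.591 V.
V_B = V_A × 0.6109 = 2.805 V.

V_B ≈ 2.80 V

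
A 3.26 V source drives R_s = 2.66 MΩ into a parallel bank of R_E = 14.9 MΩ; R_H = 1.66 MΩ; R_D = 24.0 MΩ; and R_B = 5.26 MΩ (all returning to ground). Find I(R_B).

I ≈ 0.182 µA

Combine the parallel branches: R_p = (1/14.9 + 1/1.66 + 1/24.0 + 1/5.26)⁻¹ = 1.110 MΩ.
V_A = 3.26 × 1.110/3.770 = 0.9595 V.
I(R_B) = V_A / R_B = 0.9595/5.26 = 0.1824 µA.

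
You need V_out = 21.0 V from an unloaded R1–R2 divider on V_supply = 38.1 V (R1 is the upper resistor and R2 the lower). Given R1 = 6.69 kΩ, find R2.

Required fraction k = V_out/V_supply = 0.5512.
So R2 = R1 · V_out/(V_supply − V_out) = 6.69 × 21.0/(38.1 − 21.0) = 6.69 × 1.228 = 8.216 kΩ.

R2 ≈ 8.22 kΩ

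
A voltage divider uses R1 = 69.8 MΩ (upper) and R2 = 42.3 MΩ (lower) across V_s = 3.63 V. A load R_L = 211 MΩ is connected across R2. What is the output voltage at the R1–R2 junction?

V_out ≈ 1.22 V

R2 ‖ R_L = (42.3 × 211)/(42.3 + 211) = 35.24 MΩ.
Now apply the divider: V_out = 3.63 × 0.3355 = 1.218 V.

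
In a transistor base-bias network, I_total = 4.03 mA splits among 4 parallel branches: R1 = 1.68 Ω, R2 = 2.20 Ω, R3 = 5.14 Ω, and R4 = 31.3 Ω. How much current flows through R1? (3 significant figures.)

ΣG = 1/1.68 + 1/2.20 + 1/5.14 + 1/31.3 = 1.276.
R1 takes the fraction G_k/ΣG = 0.5952/1.276 = 0.4664, so I = 4.03 × 0.4664 = 1.880 mA.

I ≈ 1.88 mA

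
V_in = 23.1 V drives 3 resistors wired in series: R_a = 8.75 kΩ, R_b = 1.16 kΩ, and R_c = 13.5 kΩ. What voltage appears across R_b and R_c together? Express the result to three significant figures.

Total series resistance ΣR = 8.75 + 1.16 + 13.5 = 23.41 kΩ.
R_{R_b..R_c} = 1.16 + 13.5 = 14.66 kΩ.
Voltage divider: V = V_in · (14.66 / 23.41) = 23.1 × 0.6262 = 14.47 V.

V ≈ 14.5 V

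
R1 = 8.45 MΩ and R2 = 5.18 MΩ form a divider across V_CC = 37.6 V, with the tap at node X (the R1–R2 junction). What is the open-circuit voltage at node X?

V_th ≈ 14.3 V

With X open, the divider is unloaded: V_th = 37.6 × 5.18/13.63 = 14.29 V.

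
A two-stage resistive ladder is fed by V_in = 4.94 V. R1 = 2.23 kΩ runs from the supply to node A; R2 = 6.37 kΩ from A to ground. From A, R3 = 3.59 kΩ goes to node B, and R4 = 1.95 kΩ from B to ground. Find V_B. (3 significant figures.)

Node A sees R2 in parallel with the series input of stage 2, R3 + R4 = 5.540 kΩ.
R2 ‖ (R3+R4) = 2.963 kΩ.
V_A = 4.94 × 2.963/(2.23 + 2.963) = 2.819 V.
Stage 2 is unloaded, so V_B = V_A · R4/(R3+R4) = 2.819 × 1.95/5.540 = 0.9921 V.

V_B ≈ 0.992 V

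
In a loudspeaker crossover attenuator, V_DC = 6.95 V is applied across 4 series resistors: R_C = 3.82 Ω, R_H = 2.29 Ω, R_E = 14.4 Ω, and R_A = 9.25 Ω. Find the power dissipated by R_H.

The common current is I = 6.95/29.76 = 0.2335 A.
V(R_H) = I·R = 0.5348 V; P = V·I = 0.5348 × 0.2335 = 0.1249 W.

P ≈ 0.125 W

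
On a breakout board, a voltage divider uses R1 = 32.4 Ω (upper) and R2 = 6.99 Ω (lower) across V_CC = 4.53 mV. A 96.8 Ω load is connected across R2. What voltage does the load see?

First combine the lower leg with the load: R2 ‖ R_L = 6.519 Ω.
Then V_out = V_CC · R2'/(R1 + R2') = 4.53 × 6.519/38.92 = 0.7588 mV.

V_out ≈ 0.759 mV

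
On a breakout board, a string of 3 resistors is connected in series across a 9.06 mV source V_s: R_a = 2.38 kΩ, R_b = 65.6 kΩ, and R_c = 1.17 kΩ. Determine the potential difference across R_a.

Total series resistance ΣR = 2.38 + 65.6 + 1.17 = 69.15 kΩ.
V = V_s · R/ΣR = 9.06 × 0.03442 = 0.3118 mV.

V ≈ 0.312 mV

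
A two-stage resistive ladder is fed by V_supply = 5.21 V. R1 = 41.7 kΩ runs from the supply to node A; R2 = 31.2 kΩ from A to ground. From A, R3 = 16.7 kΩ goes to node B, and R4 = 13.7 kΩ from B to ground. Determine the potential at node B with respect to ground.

Looking into the second stage from A: R3 + R4 = 30.40 kΩ appears in parallel with R2.
R2 ‖ (R3+R4) = 15.40 kΩ.
V_A = 5.21 × 15.40/(41.7 + 15.40) = 1.405 V.
Stage 2 is unloaded, so V_B = V_A · R4/(R3+R4) = 1.405 × 13.7/30.40 = 0.6332 V.

V_B ≈ 0.633 V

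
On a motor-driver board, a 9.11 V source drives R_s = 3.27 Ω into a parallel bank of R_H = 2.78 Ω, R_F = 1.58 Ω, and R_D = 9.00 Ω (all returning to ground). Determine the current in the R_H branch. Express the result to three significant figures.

Combine the parallel branches: R_p = (1/2.78 + 1/1.58 + 1/9.00)⁻¹ = 0.9060 Ω.
V_A by voltage divider: V_A = 9.11 × 0.9060/(3.27 + 0.9060) = 1.976 V.
Branch current I = V_A/R_H = 1.976/2.78 = 0.7110 A.

I ≈ 0.711 A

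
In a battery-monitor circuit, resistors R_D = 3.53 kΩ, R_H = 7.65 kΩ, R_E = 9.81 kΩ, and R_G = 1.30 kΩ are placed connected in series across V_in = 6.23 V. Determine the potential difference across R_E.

V ≈ 2.74 V

ΣR = 3.53 + 7.65 + 9.81 + 1.30 = 22.29 kΩ.
By the voltage-divider rule, V = 6.23 × 9.810/22.29 = 2.742 V.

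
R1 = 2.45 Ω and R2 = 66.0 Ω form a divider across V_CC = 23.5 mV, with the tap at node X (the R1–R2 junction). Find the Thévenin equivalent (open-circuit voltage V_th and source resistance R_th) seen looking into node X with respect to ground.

V_th ≈ 22.7 mV, R_th ≈ 2.36 Ω

V_th is the unloaded tap voltage: V_CC · R2/(R1+R2) = 23.5 × 0.9642 = 22.66 mV.
Zeroing V_CC shorts the top of R1 to ground, so R_th = R1 ‖ R2 = 2.362 Ω.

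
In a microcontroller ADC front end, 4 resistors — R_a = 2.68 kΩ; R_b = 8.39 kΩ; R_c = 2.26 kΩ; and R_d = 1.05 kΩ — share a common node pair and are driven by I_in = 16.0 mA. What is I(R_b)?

I ≈ 1.01 mA

Conductances: ΣG = 1/2.68 + 1/8.39 + 1/2.26 + 1/1.05 = 1.887 (1/kΩ).
Current divider: I(R_b) = I_in · G_k/ΣG = 16.0 × (0.1192/1.887) = 16.0 × 0.06316 = 1.011 mA.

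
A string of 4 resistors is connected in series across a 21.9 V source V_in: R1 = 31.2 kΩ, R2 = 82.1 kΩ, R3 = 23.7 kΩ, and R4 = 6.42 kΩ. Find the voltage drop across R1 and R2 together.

Series total: ΣR = 31.2 + 82.1 + 23.7 + 6.42 = 143.4 kΩ.
R_{R1..R2} = 31.2 + 82.1 = 113.3 kΩ.
Voltage divider: V = V_in · (113.3 / 143.4) = 21.9 × 0.7900 = 17.30 V.

V ≈ 17.3 V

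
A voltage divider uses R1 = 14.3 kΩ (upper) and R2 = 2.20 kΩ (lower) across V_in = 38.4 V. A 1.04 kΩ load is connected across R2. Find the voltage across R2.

V_out ≈ 1.81 V

R2 ‖ R_L = (2.20 × 1.04)/(2.20 + 1.04) = 0.7062 kΩ.
Now apply the divider: V_out = 38.4 × 0.04706 = 1.807 V.
(Unloaded it would be 5.12 V; the load pulls it down.)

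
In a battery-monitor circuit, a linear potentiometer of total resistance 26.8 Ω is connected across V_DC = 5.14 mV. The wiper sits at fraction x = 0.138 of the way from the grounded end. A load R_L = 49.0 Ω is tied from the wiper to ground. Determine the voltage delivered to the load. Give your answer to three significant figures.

Split the track: R_lower = x·R_p = 3.698 Ω, R_upper = (1−x)·R_p = 23.10 Ω.
R_L loads the lower segment: effective lower R = 3.439 Ω.
Loaded-divider output: V_out = 5.14 × 0.1296 = 0.6660 mV.

V_out ≈ 0.666 mV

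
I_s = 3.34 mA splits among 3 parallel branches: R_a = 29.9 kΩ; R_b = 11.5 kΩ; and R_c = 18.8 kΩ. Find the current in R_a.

I ≈ 0.643 mA

ΣG = 1/29.9 + 1/11.5 + 1/18.8 = 0.1736.
By the current-divider rule, I = I_s · G_k/ΣG = 3.34 × 0.1927 = 0.6435 mA.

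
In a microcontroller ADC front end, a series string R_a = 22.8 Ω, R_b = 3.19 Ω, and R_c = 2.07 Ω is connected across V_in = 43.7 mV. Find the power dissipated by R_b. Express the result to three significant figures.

P ≈ 7.74 µW

Series current I = V_in/ΣR = 43.7/28.06 = 1.557 mA.
V(R_b) = I·R = 4.968 mV; P = V·I = 4.968 × 1.557 = 7.737 µW.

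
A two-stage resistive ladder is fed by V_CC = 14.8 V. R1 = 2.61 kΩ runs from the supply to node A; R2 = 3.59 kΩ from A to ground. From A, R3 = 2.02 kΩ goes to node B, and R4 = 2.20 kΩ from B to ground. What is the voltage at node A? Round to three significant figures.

The second stage (R3 + R4 = 4.220 kΩ) loads node A in parallel with R2.
Effective lower resistance at A: R2 ‖ 4.220 = 1.940 kΩ.
First divider: V_A = V_CC · 1.940/(2.61 + 1.940) = 6.310 V.

V_A ≈ 6.31 V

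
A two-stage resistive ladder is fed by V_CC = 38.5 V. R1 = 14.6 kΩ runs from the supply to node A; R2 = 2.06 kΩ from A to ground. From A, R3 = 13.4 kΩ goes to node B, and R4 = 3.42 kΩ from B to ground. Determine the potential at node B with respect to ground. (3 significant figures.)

V_B ≈ 0.874 V

Looking into the second stage from A: R3 + R4 = 16.82 kΩ appears in parallel with R2.
Effective lower resistance at A: R2 ‖ 16.82 = 1.835 kΩ.
V_A = 38.5 × 1.835/(14.6 + 1.835) = 4.299 V.
Then the unloaded second divider: V_B = V_A × R4/(R3+R4) = 4.299 × 0.2033 = 0.8741 V.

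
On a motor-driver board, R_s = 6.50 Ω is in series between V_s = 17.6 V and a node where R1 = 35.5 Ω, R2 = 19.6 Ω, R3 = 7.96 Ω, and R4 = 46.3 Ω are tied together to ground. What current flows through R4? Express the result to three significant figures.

Equivalent of the parallel group: R_p = 4.417 Ω.
V_A = 17.6 × 4.417/10.92 = 7.121 V.
I(R4) = V_A / R4 = 7.121/46.3 = 0.1538 A.
(Equivalently: I_total = 1.612 A, then current-divider fraction G_k/ΣG = 0.09539.)

I ≈ 0.154 A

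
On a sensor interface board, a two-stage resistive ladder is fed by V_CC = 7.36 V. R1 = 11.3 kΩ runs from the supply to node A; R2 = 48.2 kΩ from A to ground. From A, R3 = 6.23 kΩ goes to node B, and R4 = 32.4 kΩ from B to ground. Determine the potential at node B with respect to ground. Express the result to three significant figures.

V_B ≈ 4.04 V

Node A sees R2 in parallel with the series input of stage 2, R3 + R4 = 38.63 kΩ.
Effective lower resistance at A: R2 ‖ 38.63 = 21.44 kΩ.
So V_A = 7.36 × 0.6549 = 4.820 V.
V_B = V_A × 0.8387 = 4.043 V.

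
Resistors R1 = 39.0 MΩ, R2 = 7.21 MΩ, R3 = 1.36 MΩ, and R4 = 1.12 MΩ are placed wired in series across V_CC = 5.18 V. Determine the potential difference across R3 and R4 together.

V ≈ 0.264 V

Series total: ΣR = 39.0 + 7.21 + 1.36 + 1.12 = 48.69 MΩ.
R_{R3..R4} = 1.36 + 1.12 = 2.480 MΩ.
Voltage divider: V = V_CC · (2.480 / 48.69) = 5.18 × 0.05093 = 0.2638 V.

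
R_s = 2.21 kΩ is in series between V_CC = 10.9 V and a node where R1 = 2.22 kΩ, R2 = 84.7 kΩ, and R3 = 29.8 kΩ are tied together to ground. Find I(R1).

Parallel bank: R_p = 1/(1/2.22 + 1/84.7 + 1/29.8) = 2.017 kΩ.
V_A = 10.9 × 2.017/4.227 = 5.201 V.
I(R1) = V_A / R1 = 5.201/2.22 = 2.343 mA.

I ≈ 2.34 mA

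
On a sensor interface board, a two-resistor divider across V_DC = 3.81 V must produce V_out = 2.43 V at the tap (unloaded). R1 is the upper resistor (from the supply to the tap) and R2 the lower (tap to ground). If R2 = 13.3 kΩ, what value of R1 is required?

V_out/V_DC = R2/(R1+R2) = 0.6378.
R1 = R2·(1/k − 1) = 13.3 × 0.5679 = 7.553 kΩ.

R1 ≈ 7.55 kΩ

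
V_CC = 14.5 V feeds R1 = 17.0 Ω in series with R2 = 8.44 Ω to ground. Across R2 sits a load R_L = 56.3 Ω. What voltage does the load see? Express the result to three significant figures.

The load sits in parallel with R2, giving an effective lower resistance R2' = R2·R_L/(R2+R_L) = 7.340 Ω.
Now apply the divider: V_out = 14.5 × 0.3016 = 4.373 V.
(Unloaded it would be 4.81 V; the load pulls it down.)

V_out ≈ 4.37 V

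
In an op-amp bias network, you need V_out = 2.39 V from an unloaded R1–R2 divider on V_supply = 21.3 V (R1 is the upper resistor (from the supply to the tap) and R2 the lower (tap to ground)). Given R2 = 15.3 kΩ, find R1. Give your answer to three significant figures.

R1 ≈ 121 kΩ

V_out/V_supply = R2/(R1+R2) = 0.1122.
Rearranging, R1 = R2·(1−k)/k = 15.3 × 7.912 = 121.1 kΩ.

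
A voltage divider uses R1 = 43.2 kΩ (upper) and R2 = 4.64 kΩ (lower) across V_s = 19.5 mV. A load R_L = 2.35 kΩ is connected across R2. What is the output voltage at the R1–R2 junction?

V_out ≈ 0.680 mV

R2 ‖ R_L = (4.64 × 2.35)/(4.64 + 2.35) = 1.560 kΩ.
Voltage divider with the loaded lower leg: V_out = 19.5 × 1.560/(43.2 + 1.560) = 19.5 × 0.03485 = 0.6796 mV.
(Unloaded it would be 1.89 mV; the load pulls it down.)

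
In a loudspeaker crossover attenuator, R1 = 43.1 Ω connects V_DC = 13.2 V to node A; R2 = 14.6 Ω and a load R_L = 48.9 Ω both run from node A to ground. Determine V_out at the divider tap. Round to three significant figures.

V_out ≈ 2.73 V

First combine the lower leg with the load: R2 ‖ R_L = 11.24 Ω.
Then V_out = V_DC · R2'/(R1 + R2') = 13.2 × 11.24/54.34 = 2.731 V.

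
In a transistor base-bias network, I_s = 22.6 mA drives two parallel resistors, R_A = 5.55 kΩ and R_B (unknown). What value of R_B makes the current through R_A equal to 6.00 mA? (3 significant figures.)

In a two-way split, I_A/I_s = R_B/(R_A + R_B).
With f = 0.2655, R_B = R_A · f/(1−f) = 5.55 × 0.3614 = 2.006 kΩ.

R_B ≈ 2.01 kΩ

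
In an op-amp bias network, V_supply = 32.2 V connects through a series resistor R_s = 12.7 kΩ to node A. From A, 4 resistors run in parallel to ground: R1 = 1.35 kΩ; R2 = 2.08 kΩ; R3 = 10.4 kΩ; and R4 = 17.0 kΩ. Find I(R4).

I ≈ 0.102 mA

Equivalent of the parallel group: R_p = 0.7265 kΩ.
V_A = 32.2 × 0.7265/13.43 = 1.742 V.
I(R4) = V_A / R4 = 1.742/17.0 = 0.1025 mA.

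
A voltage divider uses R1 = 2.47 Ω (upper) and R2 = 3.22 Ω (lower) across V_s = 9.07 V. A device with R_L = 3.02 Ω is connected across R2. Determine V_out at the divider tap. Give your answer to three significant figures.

R2 ‖ R_L = (3.22 × 3.02)/(3.22 + 3.02) = 1.558 Ω.
Voltage divider with the loaded lower leg: V_out = 9.07 × 1.558/(2.47 + 1.558) = 9.07 × 0.3869 = 3.509 V.

V_out ≈ 3.51 V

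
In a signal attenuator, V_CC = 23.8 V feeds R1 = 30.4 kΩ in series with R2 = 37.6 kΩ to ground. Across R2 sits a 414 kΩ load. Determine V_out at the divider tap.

V_out ≈ 12.6 V

First combine the lower leg with the load: R2 ‖ R_L = 34.47 kΩ.
Then V_out = V_CC · R2'/(R1 + R2') = 23.8 × 34.47/64.87 = 12.65 V.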